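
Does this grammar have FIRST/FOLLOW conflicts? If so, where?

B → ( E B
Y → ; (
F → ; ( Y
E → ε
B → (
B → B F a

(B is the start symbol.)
Nullable non-terminals: E.
E has a nullable alternative but only one production, so nothing to check.

B, F, Y have no nullable alternative, so no FIRST/FOLLOW check is needed there.

No FIRST/FOLLOW conflicts found.

Answer: No FIRST/FOLLOW conflicts.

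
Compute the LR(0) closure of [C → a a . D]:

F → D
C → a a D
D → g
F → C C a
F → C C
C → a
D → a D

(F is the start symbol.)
{ [C → a a . D], [D → . a D], [D → . g] }

To compute CLOSURE, for each item [A → α.Bβ] where B is a non-terminal, add [B → .γ] for all productions B → γ; repeat for the newly added items until nothing changes.

Start with: [C → a a . D]
  [C → a a . D] has the dot before D: add [D → . g], [D → . a D]
No further items can be added.

CLOSURE = { [C → a a . D], [D → . a D], [D → . g] }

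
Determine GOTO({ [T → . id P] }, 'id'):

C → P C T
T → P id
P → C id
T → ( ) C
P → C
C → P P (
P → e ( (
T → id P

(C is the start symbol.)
{ [C → . P C T], [C → . P P (], [P → . C id], [P → . C], [P → . e ( (], [T → id . P] }

GOTO(I, 'id') = CLOSURE({ [A → αX.β] : [A → α.Xβ] ∈ I, X = 'id' })

Items with dot before 'id', with the dot advanced:
  [T → . id P] → [T → id . P]
Closure of the advanced items:
  [T → id . P] has the dot before P: add [P → . C id], [P → . C], [P → . e ( (]
  [P → . C id] has the dot before C: add [C → . P C T], [C → . P P (]

GOTO = { [C → . P C T], [C → . P P (], [P → . C id], [P → . C], [P → . e ( (], [T → id . P] }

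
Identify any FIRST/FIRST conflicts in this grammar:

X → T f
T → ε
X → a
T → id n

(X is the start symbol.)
A FIRST/FIRST conflict occurs when two productions N → α and N → β for the same non-terminal have FIRST(α) ∩ FIRST(β) ≠ ∅ (with ε ∈ FIRST of a nullable right-hand side, so two nullable alternatives also conflict).

FIRST sets of the non-terminals at (or reachable through a nullable prefix from) the front of some alternative:
  FIRST(T) = { 'id', ε }

Productions for X:
  X → T f: FIRST = { 'f', 'id' }
  X → a: FIRST = { 'a' }
Productions for T:
  T → ε: FIRST = { ε }
  T → id n: FIRST = { 'id' }

All alternatives of each non-terminal have pairwise disjoint FIRST sets.

Answer: No FIRST/FIRST conflicts.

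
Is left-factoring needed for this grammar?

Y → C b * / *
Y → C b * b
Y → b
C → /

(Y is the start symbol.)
Left-factoring is needed when two productions for the same non-terminal
share a common prefix on the right-hand side.

Productions for Y:
  Y → C b * / *
  Y → C b * b
  Y → b

Found common prefix 'C b *' in productions for Y

Answer: Yes, Y has productions with common prefix 'C b *'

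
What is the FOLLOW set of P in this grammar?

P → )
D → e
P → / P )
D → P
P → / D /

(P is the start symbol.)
P is the start symbol, so $ ∈ FOLLOW(P).
In P → / P ): P is followed by ')', add FIRST(')') \ {ε} = { ')' }
In D → P: P is at the end, add FOLLOW(D)

The FOLLOW sets referred to above (computed the same way, to a fixed point):
  FOLLOW(D) = { '/' }

Taking the union: FOLLOW(P) = { $, ')', '/' }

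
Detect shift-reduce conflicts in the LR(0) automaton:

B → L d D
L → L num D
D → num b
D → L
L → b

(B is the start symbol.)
Yes — I7: [D → L .] vs [L → L . num D]

A shift-reduce conflict occurs when an LR(0) state has both:
  - a complete (reduce) item [A → α .] (dot at the end), and
  - a shift item [B → β . c γ] (dot before a terminal).

Augment with B' → B and build the canonical LR(0) collection (I0 = CLOSURE({[B' → . B]}), then GOTO on every symbol after a dot until no new states appear). It has 11 states:
  I0: { [B → . L d D], [B' → . B], [L → . L num D], [L → . b] }  — shift
  I1: { [B' → B .] }  — accept
  I2: { [B → L . d D], [L → L . num D] }  — shift
  I3: { [L → b .] }  — reduce
  I4: { [B → L d . D], [D → . L], [D → . num b], [L → . L num D], [L → . b] }  — shift
  I5: { [D → . L], [D → . num b], [L → . L num D], [L → . b], [L → L num . D] }  — shift
  I6: { [L → L num D .] }  — reduce
  I7: { [D → L .], [L → L . num D] }  — shift, reduce
  I8: { [D → num . b] }  — shift
  I9: { [D → num b .] }  — reduce
  I10: { [B → L d D .] }  — reduce

I7 contains reduce item [D → L .] and shift item [L → L . num D] — shift-reduce conflict.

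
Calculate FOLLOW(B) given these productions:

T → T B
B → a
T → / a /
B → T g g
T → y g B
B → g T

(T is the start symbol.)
In T → T B: B is at the end, add FOLLOW(T)
In T → y g B: B is at the end, add FOLLOW(T)

The FOLLOW sets referred to above (computed the same way, to a fixed point):
  FOLLOW(T) = { $, '/', 'a', 'g', 'y' }

Taking the union: FOLLOW(B) = { $, '/', 'a', 'g', 'y' }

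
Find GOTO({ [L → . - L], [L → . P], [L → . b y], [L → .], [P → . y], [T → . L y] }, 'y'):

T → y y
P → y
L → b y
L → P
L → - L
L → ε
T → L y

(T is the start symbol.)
GOTO(I, 'y') = CLOSURE({ [A → αX.β] : [A → α.Xβ] ∈ I, X = 'y' })

Items with dot before 'y', with the dot advanced:
  [P → . y] → [P → y .]
Closure adds nothing (no advanced item has the dot before a non-terminal).

GOTO = { [P → y .] }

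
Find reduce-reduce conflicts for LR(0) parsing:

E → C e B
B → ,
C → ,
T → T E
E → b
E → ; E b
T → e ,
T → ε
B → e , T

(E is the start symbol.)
Augment with E' → E and build the canonical LR(0) collection (I0 = CLOSURE({[E' → . E]}), then GOTO on every symbol after a dot until no new states appear). It has 17 states:
  I0: { [C → . ,], [E → . ; E b], [E → . C e B], [E → . b], [E' → . E] }  — shift
  I1: { [C → , .] }  — reduce
  I2: { [C → . ,], [E → . ; E b], [E → . C e B], [E → . b], [E → ; . E b] }  — shift
  I3: { [E → C . e B] }  — shift
  I4: { [E' → E .] }  — accept
  I5: { [E → b .] }  — reduce
  I6: { [B → . ,], [B → . e , T], [E → C e . B] }  — shift
  I7: { [B → , .] }  — reduce
  I8: { [E → C e B .] }  — reduce
  I9: { [B → e . , T] }  — shift
  I10: { [B → e , . T], [T → . T E], [T → . e ,], [T → .] }  — shift, reduce
  I11: { [B → e , T .], [C → . ,], [E → . ; E b], [E → . C e B], [E → . b], [T → T . E] }  — shift, reduce
  I12: { [T → e . ,] }  — shift
  I13: { [T → e , .] }  — reduce
  I14: { [T → T E .] }  — reduce
  I15: { [E → ; E . b] }  — shift
  I16: { [E → ; E b .] }  — reduce

No state contains more than one complete item.

Answer: No reduce-reduce conflicts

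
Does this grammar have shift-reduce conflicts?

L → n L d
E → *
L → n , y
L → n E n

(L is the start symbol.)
No shift-reduce conflicts

Augment with L' → L and build the canonical LR(0) collection (I0 = CLOSURE({[L' → . L]}), then GOTO on every symbol after a dot until no new states appear). It has 10 states:
  I0: { [L → . n , y], [L → . n E n], [L → . n L d], [L' → . L] }  — shift
  I1: { [L' → L .] }  — accept
  I2: { [E → . *], [L → . n , y], [L → . n E n], [L → . n L d], [L → n . , y], [L → n . E n], [L → n . L d] }  — shift
  I3: { [E → * .] }  — reduce
  I4: { [L → n , . y] }  — shift
  I5: { [L → n E . n] }  — shift
  I6: { [L → n L . d] }  — shift
  I7: { [L → n L d .] }  — reduce
  I8: { [L → n E n .] }  — reduce
  I9: { [L → n , y .] }  — reduce

No state contains both a complete item and a shift item.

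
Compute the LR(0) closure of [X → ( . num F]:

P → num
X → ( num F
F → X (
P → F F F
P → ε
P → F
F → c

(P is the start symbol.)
{ [X → ( . num F] }

To compute CLOSURE, for each item [A → α.Bβ] where B is a non-terminal, add [B → .γ] for all productions B → γ; repeat for the newly added items until nothing changes.

Start with: [X → ( . num F]
The dot precedes the terminal num, so nothing is added.

CLOSURE = { [X → ( . num F] }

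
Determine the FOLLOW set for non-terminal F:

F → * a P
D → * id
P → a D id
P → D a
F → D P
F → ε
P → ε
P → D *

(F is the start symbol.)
F is the start symbol, so $ ∈ FOLLOW(F).
F does not occur on any right-hand side.

Taking the union: FOLLOW(F) = { $ }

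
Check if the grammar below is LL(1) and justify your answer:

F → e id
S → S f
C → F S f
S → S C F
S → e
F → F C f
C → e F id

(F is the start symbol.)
A grammar is LL(1) if for each non-terminal N with multiple productions, the predict sets of those productions are pairwise disjoint, where PREDICT(N → α) = (FIRST(α) \ {ε}) ∪ (FOLLOW(N) if α ⇒* ε).

Relevant sets:
  FIRST(F) = { 'e' }
  FIRST(S) = { 'e' }

For F:
  PREDICT(F → e id) = { 'e' }
  PREDICT(F → F C f) = { 'e' }
For S:
  PREDICT(S → S f) = { 'e' }
  PREDICT(S → S C F) = { 'e' }
  PREDICT(S → e) = { 'e' }
For C:
  PREDICT(C → F S f) = { 'e' }
  PREDICT(C → e F id) = { 'e' }

Conflict found: Predict set conflict for F: { 'e' }
The grammar is NOT LL(1).

Answer: No. Predict set conflict for F: { 'e' }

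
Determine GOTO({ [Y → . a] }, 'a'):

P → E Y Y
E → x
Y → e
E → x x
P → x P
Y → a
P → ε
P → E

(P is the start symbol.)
GOTO(I, 'a') = CLOSURE({ [A → αX.β] : [A → α.Xβ] ∈ I, X = 'a' })

Items with dot before 'a', with the dot advanced:
  [Y → . a] → [Y → a .]
Closure adds nothing (no advanced item has the dot before a non-terminal).

GOTO = { [Y → a .] }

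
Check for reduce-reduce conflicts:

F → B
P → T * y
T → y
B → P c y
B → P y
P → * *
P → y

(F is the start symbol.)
A reduce-reduce conflict occurs when an LR(0) state has two complete items [A → α .] and [B → β .] — both call for a reduction, and with no lookahead the parser cannot choose between them.

Augment with F' → F and build the canonical LR(0) collection (I0 = CLOSURE({[F' → . F]}), then GOTO on every symbol after a dot until no new states appear). It has 13 states:
  I0: { [B → . P c y], [B → . P y], [F → . B], [F' → . F], [P → . * *], [P → . T * y], [P → . y], [T → . y] }  — shift
  I1: { [P → * . *] }  — shift
  I2: { [F → B .] }  — reduce
  I3: { [F' → F .] }  — accept
  I4: { [B → P . c y], [B → P . y] }  — shift
  I5: { [P → T . * y] }  — shift
  I6: { [P → y .], [T → y .] }  — 2 reduces
  I7: { [P → T * . y] }  — shift
  I8: { [P → T * y .] }  — reduce
  I9: { [B → P c . y] }  — shift
  I10: { [B → P y .] }  — reduce
  I11: { [B → P c y .] }  — reduce
  I12: { [P → * * .] }  — reduce

I6 contains complete items [P → y .], [T → y .] — reduce-reduce conflict.

Answer: Yes — I6: [P → y .] vs [T → y .]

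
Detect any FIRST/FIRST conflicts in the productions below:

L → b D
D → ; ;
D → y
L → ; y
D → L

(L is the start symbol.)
Yes. D → ';' ';' / D → L on { ';' }

FIRST sets of the non-terminals at (or reachable through a nullable prefix from) the front of some alternative:
  FIRST(L) = { ';', 'b' }

Productions for L:
  L → b D: FIRST = { 'b' }
  L → ; y: FIRST = { ';' }
Productions for D:
  D → ; ;: FIRST = { ';' }
  D → y: FIRST = { 'y' }
  D → L: FIRST = { ';', 'b' }

Conflict for D: D → ; ; and D → L
  Overlap: { ';' }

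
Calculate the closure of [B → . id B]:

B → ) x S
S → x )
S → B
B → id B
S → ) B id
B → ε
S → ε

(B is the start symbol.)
To compute CLOSURE, for each item [A → α.Bβ] where B is a non-terminal, add [B → .γ] for all productions B → γ; repeat for the newly added items until nothing changes.

Start with: [B → . id B]
The dot precedes the terminal id, so nothing is added.

CLOSURE = { [B → . id B] }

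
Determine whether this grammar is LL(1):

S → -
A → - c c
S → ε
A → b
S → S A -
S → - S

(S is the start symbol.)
Relevant sets:
  FIRST(S) = { '-', 'b', ε }
  FIRST(A) = { '-', 'b' }
  FOLLOW(S) = { $, '-', 'b' }

For S:
  PREDICT(S → '-') = { '-' }
  PREDICT(S → ε) = { $, '-', 'b' }
  PREDICT(S → S A '-') = { '-', 'b' }
  PREDICT(S → '-' S) = { '-' }
For A:
  PREDICT(A → '-' c c) = { '-' }
  PREDICT(A → b) = { 'b' }

Conflict found: Predict set conflict for S: { '-' }
The grammar is NOT LL(1).

Answer: No. Predict set conflict for S: { '-' }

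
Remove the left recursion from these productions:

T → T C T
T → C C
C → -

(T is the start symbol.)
T → C C T'
T' → C T T'
T' → ε
C → -

T is directly left-recursive. The standard transformation for
  A → A α₁ | ... | A α_m | β₁ | ... | β_n
is
  A  → β₁ A' | ... | β_n A'
  A' → α₁ A' | ... | α_m A' | ε

T → C C becomes T → C C T'
T → T C T becomes T' → C T T'
Add T' → ε

Productions for other non-terminals are unchanged:
  C → -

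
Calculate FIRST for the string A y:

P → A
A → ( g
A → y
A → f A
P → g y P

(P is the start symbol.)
{ '(', 'f', 'y' }

FIRST sets of the non-terminals involved (from the grammar, by fixed-point iteration):
  FIRST(A) = { '(', 'f', 'y' }

To compute FIRST(A y), process the symbols left to right:
Symbol A is a non-terminal. Add FIRST(A) \ {ε} = { '(', 'f', 'y' }
A is not nullable (ε ∉ FIRST(A)), so stop here.
FIRST(A y) = { '(', 'f', 'y' }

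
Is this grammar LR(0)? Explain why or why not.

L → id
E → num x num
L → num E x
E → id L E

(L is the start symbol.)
Yes, the grammar is LR(0)

A grammar is LR(0) if no state in the canonical LR(0) collection has:
  - both a shift item (dot before a terminal) and a complete item (shift-reduce conflict), or
  - two or more complete items (reduce-reduce conflict; the accept item [L' → L .] counts as a complete item here).

Augment with L' → L and build the canonical LR(0) collection (I0 = CLOSURE({[L' → . L]}), then GOTO on every symbol after a dot until no new states appear). It has 12 states:
  I0: { [L → . id], [L → . num E x], [L' → . L] }  — shift
  I1: { [L' → L .] }  — accept
  I2: { [L → id .] }  — reduce
  I3: { [E → . id L E], [E → . num x num], [L → num . E x] }  — shift
  I4: { [L → num E . x] }  — shift
  I5: { [E → id . L E], [L → . id], [L → . num E x] }  — shift
  I6: { [E → num . x num] }  — shift
  I7: { [E → num x . num] }  — shift
  I8: { [E → num x num .] }  — reduce
  I9: { [E → . id L E], [E → . num x num], [E → id L . E] }  — shift
  I10: { [E → id L E .] }  — reduce
  I11: { [L → num E x .] }  — reduce

Every state is either a pure shift/goto state or contains exactly one complete item and nothing to shift — no conflicts. The grammar is LR(0).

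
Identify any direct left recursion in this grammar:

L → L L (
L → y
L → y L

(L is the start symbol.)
L → L L (: LEFT RECURSIVE (starts with L)
L → y: starts with y
L → y L: starts with y

The grammar has direct left recursion on: L.

Answer: Yes, L is left-recursive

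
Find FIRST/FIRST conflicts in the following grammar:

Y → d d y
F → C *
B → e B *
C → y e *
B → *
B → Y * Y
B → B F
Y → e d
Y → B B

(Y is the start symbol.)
Yes. Y → d d y / Y → B B on { 'd' }; Y → e d / Y → B B on { 'e' }; B → e B '*' / B → Y '*' Y on { 'e' }; B → e B '*' / B → B F on { 'e' }; B → '*' / B → Y '*' Y on { '*' }; B → '*' / B → B F on { '*' }; B → Y '*' Y / B → B F on { '*', 'd', 'e' }

A FIRST/FIRST conflict occurs when two productions N → α and N → β for the same non-terminal have FIRST(α) ∩ FIRST(β) ≠ ∅ (with ε ∈ FIRST of a nullable right-hand side, so two nullable alternatives also conflict).

FIRST sets of the non-terminals at (or reachable through a nullable prefix from) the front of some alternative:
  FIRST(B) = { '*', 'd', 'e' }
  FIRST(Y) = { '*', 'd', 'e' }

Productions for Y:
  Y → d d y: FIRST = { 'd' }
  Y → e d: FIRST = { 'e' }
  Y → B B: FIRST = { '*', 'd', 'e' }
Productions for B:
  B → e B *: FIRST = { 'e' }
  B → *: FIRST = { '*' }
  B → Y * Y: FIRST = { '*', 'd', 'e' }
  B → B F: FIRST = { '*', 'd', 'e' }
F, C have only one production, so no FIRST/FIRST conflict is possible there.

Conflict for Y: Y → d d y and Y → B B
  Overlap: { 'd' }
Conflict for Y: Y → e d and Y → B B
  Overlap: { 'e' }
Conflict for B: B → e B * and B → Y * Y
  Overlap: { 'e' }
Conflict for B: B → e B * and B → B F
  Overlap: { 'e' }
Conflict for B: B → * and B → Y * Y
  Overlap: { '*' }
Conflict for B: B → * and B → B F
  Overlap: { '*' }
Conflict for B: B → Y * Y and B → B F
  Overlap: { '*', 'd', 'e' }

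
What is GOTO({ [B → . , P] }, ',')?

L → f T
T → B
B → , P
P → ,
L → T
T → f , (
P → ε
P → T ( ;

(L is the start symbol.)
GOTO(I, ',') = CLOSURE({ [A → αX.β] : [A → α.Xβ] ∈ I, X = ',' })

Items with dot before ',', with the dot advanced:
  [B → . , P] → [B → , . P]
Closure of the advanced items:
  [B → , . P] has the dot before P: add [P → . ,], [P → .], [P → . T ( ;]
  [P → . T ( ;] has the dot before T: add [T → . B], [T → . f , (]
  [T → . B] has the dot before B: add [B → . , P]

GOTO = { [B → , . P], [B → . , P], [P → . ,], [P → . T ( ;], [P → .], [T → . B], [T → . f , (] }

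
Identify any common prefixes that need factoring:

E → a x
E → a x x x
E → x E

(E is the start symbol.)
Yes, E has productions with common prefix 'a x'

Left-factoring is needed when two productions for the same non-terminal
share a common prefix on the right-hand side.

Productions for E:
  E → a x
  E → a x x x
  E → x E

Found common prefix 'a x' in productions for E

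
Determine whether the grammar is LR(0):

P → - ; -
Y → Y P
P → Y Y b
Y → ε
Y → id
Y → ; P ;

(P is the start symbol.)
No. Shift-reduce conflict between [Y → .] and [P → . - ; -]

Augment with P' → P and build the canonical LR(0) collection (I0 = CLOSURE({[P' → . P]}), then GOTO on every symbol after a dot until no new states appear). It has 13 states:
  I0: { [P → . - ; -], [P → . Y Y b], [P' → . P], [Y → . ; P ;], [Y → . Y P], [Y → . id], [Y → .] }  — shift, reduce
  I1: { [P → - . ; -] }  — shift
  I2: { [P → . - ; -], [P → . Y Y b], [Y → . ; P ;], [Y → . Y P], [Y → . id], [Y → .], [Y → ; . P ;] }  — shift, reduce
  I3: { [P' → P .] }  — accept
  I4: { [P → . - ; -], [P → . Y Y b], [P → Y . Y b], [Y → . ; P ;], [Y → . Y P], [Y → . id], [Y → .], [Y → Y . P] }  — shift, reduce
  I5: { [Y → id .] }  — reduce
  I6: { [Y → Y P .] }  — reduce
  I7: { [P → . - ; -], [P → . Y Y b], [P → Y . Y b], [P → Y Y . b], [Y → . ; P ;], [Y → . Y P], [Y → . id], [Y → .], [Y → Y . P] }  — shift, reduce
  I8: { [P → Y Y b .] }  — reduce
  I9: { [Y → ; P . ;] }  — shift
  I10: { [Y → ; P ; .] }  — reduce
  I11: { [P → - ; . -] }  — shift
  I12: { [P → - ; - .] }  — reduce

Conflict in state I0:
  Shift-reduce conflict between [Y → .] and [P → . - ; -]
So the grammar is NOT LR(0).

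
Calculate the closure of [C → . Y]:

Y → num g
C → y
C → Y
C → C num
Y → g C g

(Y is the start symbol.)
To compute CLOSURE, for each item [A → α.Bβ] where B is a non-terminal, add [B → .γ] for all productions B → γ; repeat for the newly added items until nothing changes.

Start with: [C → . Y]
  [C → . Y] has the dot before Y: add [Y → . num g], [Y → . g C g]
No further items can be added.

CLOSURE = { [C → . Y], [Y → . g C g], [Y → . num g] }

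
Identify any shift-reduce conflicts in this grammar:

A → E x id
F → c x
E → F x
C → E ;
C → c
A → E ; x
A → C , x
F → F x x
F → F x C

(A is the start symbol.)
Yes — I5: [C → c .] vs [F → c . x]; I7: [E → F x .] vs [C → . c]; I12: [C → E ; .] vs [A → E ; . x]

A shift-reduce conflict occurs when an LR(0) state has both:
  - a complete (reduce) item [A → α .] (dot at the end), and
  - a shift item [B → β . c γ] (dot before a terminal).

Augment with A' → A and build the canonical LR(0) collection (I0 = CLOSURE({[A' → . A]}), then GOTO on every symbol after a dot until no new states appear). It has 18 states:
  I0: { [A → . C , x], [A → . E ; x], [A → . E x id], [A' → . A], [C → . E ;], [C → . c], [E → . F x], [F → . F x C], [F → . F x x], [F → . c x] }  — shift
  I1: { [A' → A .] }  — accept
  I2: { [A → C . , x] }  — shift
  I3: { [A → E . ; x], [A → E . x id], [C → E . ;] }  — shift
  I4: { [E → F . x], [F → F . x C], [F → F . x x] }  — shift
  I5: { [C → c .], [F → c . x] }  — shift, reduce
  I6: { [F → c x .] }  — reduce
  I7: { [C → . E ;], [C → . c], [E → . F x], [E → F x .], [F → . F x C], [F → . F x x], [F → . c x], [F → F x . C], [F → F x . x] }  — shift, reduce
  I8: { [F → F x C .] }  — reduce
  I9: { [C → E . ;] }  — shift
  I10: { [F → F x x .] }  — reduce
  I11: { [C → E ; .] }  — reduce
  I12: { [A → E ; . x], [C → E ; .] }  — shift, reduce
  I13: { [A → E x . id] }  — shift
  I14: { [A → E x id .] }  — reduce
  I15: { [A → E ; x .] }  — reduce
  I16: { [A → C , . x] }  — shift
  I17: { [A → C , x .] }  — reduce

I5 contains reduce item [C → c .] and shift item [F → c . x] — shift-reduce conflict.
I7 contains reduce item [E → F x .] and shift items [C → . c], [F → F x . x], [F → . c x] — shift-reduce conflict.
I12 contains reduce item [C → E ; .] and shift item [A → E ; . x] — shift-reduce conflict.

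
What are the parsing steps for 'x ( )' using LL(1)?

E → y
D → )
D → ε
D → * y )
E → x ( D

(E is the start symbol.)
LL(1) parsing maintains a stack (initially the start symbol over $) and the input. At each step: if the stack top is a terminal, match it against the current input token; if it is a non-terminal N, replace it with the RHS of M[N, lookahead] (the unique production whose predict set contains the lookahead).

Stack is shown with the top on the left.

Stack    Input    Action
------------------------
E $      x ( ) $  output E → x ( D
x ( D $  x ( ) $  match 'x'
( D $    ( ) $    match '('
D $      ) $      output D → )
) $      ) $      match ')'
$        $        accept

The string is accepted.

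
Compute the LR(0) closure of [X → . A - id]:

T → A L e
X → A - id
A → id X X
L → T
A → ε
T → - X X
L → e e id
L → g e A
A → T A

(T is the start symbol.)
{ [A → . T A], [A → . id X X], [A → .], [T → . - X X], [T → . A L e], [X → . A - id] }

Start with: [X → . A - id]
  [X → . A - id] has the dot before A: add [A → . id X X], [A → .], [A → . T A]
  [A → . T A] has the dot before T: add [T → . A L e], [T → . - X X]
No further items can be added.

CLOSURE = { [A → . T A], [A → . id X X], [A → .], [T → . - X X], [T → . A L e], [X → . A - id] }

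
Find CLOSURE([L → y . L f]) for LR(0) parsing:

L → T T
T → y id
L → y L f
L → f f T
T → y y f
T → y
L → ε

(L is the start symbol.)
{ [L → . T T], [L → . f f T], [L → . y L f], [L → .], [L → y . L f], [T → . y id], [T → . y y f], [T → . y] }

To compute CLOSURE, for each item [A → α.Bβ] where B is a non-terminal, add [B → .γ] for all productions B → γ; repeat for the newly added items until nothing changes.

Start with: [L → y . L f]
  [L → y . L f] has the dot before L: add [L → . T T], [L → . y L f], [L → . f f T], [L → .]
  [L → . T T] has the dot before T: add [T → . y id], [T → . y y f], [T → . y]
No further items can be added.

CLOSURE = { [L → . T T], [L → . f f T], [L → . y L f], [L → .], [L → y . L f], [T → . y id], [T → . y y f], [T → . y] }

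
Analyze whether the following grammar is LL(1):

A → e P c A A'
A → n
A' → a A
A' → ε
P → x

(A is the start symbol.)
A grammar is LL(1) if for each non-terminal N with multiple productions, the predict sets of those productions are pairwise disjoint, where PREDICT(N → α) = (FIRST(α) \ {ε}) ∪ (FOLLOW(N) if α ⇒* ε).

Relevant sets:
  FOLLOW(A') = { $, 'a' }

For A:
  PREDICT(A → e P c A A') = { 'e' }
  PREDICT(A → n) = { 'n' }
For A':
  PREDICT(A' → a A) = { 'a' }
  PREDICT(A' → ε) = { $, 'a' }
P has a single production, so nothing to check there.

Conflict found: Predict set conflict for A': { 'a' }
The grammar is NOT LL(1).

Answer: No. Predict set conflict for A': { 'a' }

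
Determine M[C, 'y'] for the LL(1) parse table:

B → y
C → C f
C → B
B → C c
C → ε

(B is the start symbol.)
C → C f, C → B

To find M[C, 'y'], we find productions for C where 'y' is in the predict set (PREDICT(N → α) = (FIRST(α) \ {ε}) ∪ (FOLLOW(N) if α ⇒* ε)).

Relevant sets:
  FIRST(C) = { 'c', 'f', 'y', ε }
  FIRST(B) = { 'c', 'f', 'y' }
  FOLLOW(C) = { 'c', 'f' }

C → C f: PREDICT = { 'c', 'f', 'y' }
  'y' is in predict set, so this production goes in M[C, 'y']
C → B: PREDICT = { 'c', 'f', 'y' }
  'y' is in predict set, so this production goes in M[C, 'y']
C → ε: PREDICT = { 'c', 'f' }

M[C, 'y'] = C → C f, C → B  (a multiply-defined cell — the grammar is not LL(1))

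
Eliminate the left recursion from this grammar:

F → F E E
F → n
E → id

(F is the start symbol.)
F → n F'
F' → E E F'
F' → ε
E → id

F is directly left-recursive. The standard transformation for
  A → A α₁ | ... | A α_m | β₁ | ... | β_n
is
  A  → β₁ A' | ... | β_n A'
  A' → α₁ A' | ... | α_m A' | ε

F → n becomes F → n F'
F → F E E becomes F' → E E F'
Add F' → ε

Productions for other non-terminals are unchanged:
  E → id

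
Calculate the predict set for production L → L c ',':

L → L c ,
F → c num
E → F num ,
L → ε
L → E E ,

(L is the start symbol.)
{ 'c' }

PREDICT(L → L c ',') = (FIRST(RHS) \ {ε}) ∪ (FOLLOW(L) if ε ∈ FIRST(RHS), i.e. RHS ⇒* ε)
FIRST(L) = { 'c', ε }
FIRST(L c ',') = { 'c' }
ε ∉ FIRST(L c ','), so FOLLOW(L) is not added.
PREDICT(L → L c ',') = { 'c' }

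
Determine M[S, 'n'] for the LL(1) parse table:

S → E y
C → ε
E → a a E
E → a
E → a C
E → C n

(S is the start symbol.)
S → E y

To find M[S, 'n'], we find productions for S where 'n' is in the predict set (PREDICT(N → α) = (FIRST(α) \ {ε}) ∪ (FOLLOW(N) if α ⇒* ε)).

Relevant sets:
  FIRST(E) = { 'a', 'n' }

S → E y: PREDICT = { 'a', 'n' }
  'n' is in predict set, so this production goes in M[S, 'n']

M[S, 'n'] = S → E y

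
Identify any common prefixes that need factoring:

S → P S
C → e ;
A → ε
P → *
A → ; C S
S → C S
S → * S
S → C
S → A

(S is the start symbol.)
Left-factoring is needed when two productions for the same non-terminal
share a common prefix on the right-hand side.

Productions for S:
  S → P S
  S → C S
  S → * S
  S → C
  S → A
Productions for A:
  A → ε
  A → ; C S

Found common prefix 'C' in productions for S

Answer: Yes, S has productions with common prefix 'C'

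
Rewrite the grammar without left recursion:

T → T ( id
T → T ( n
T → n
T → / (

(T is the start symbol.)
T → n T'
T → / ( T'
T' → ( id T'
T' → ( n T'
T' → ε

T is directly left-recursive. The standard transformation for
  A → A α₁ | ... | A α_m | β₁ | ... | β_n
is
  A  → β₁ A' | ... | β_n A'
  A' → α₁ A' | ... | α_m A' | ε

T → n becomes T → n T'
T → / ( becomes T → / ( T'
T → T ( id becomes T' → ( id T'
T → T ( n becomes T' → ( n T'
Add T' → ε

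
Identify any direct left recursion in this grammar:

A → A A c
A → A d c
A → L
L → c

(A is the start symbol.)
A → A A c: LEFT RECURSIVE (starts with A)
A → A d c: LEFT RECURSIVE (starts with A)
A → L: starts with L
L → c: starts with c

The grammar has direct left recursion on: A.

Answer: Yes, A is left-recursive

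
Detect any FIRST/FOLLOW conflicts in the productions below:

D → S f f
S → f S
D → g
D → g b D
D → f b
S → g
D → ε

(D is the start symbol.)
Nullable non-terminals: D.
FIRST sets used below: FIRST(S) = { 'f', 'g' }

D: nullable alternative(s) D → ε; FOLLOW(D) = { $ }
  D → S f f: FIRST \ {ε} = { 'f', 'g' } — disjoint from FOLLOW(D)
  D → g: FIRST \ {ε} = { 'g' } — disjoint from FOLLOW(D)
  D → g b D: FIRST \ {ε} = { 'g' } — disjoint from FOLLOW(D)
  D → f b: FIRST \ {ε} = { 'f' } — disjoint from FOLLOW(D)
  D → ε: FIRST \ {ε} = { } — this is the only nullable alternative, skip

S has no nullable alternative, so no FIRST/FOLLOW check is needed there.

No FIRST/FOLLOW conflicts found.

Answer: No FIRST/FOLLOW conflicts.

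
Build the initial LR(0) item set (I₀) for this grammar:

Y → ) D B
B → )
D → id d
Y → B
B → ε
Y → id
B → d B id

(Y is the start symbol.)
{ [B → . )], [B → . d B id], [B → .], [Y → . ) D B], [Y → . B], [Y → . id], [Y' → . Y] }

First, augment the grammar with Y' → Y
I₀ = CLOSURE({ [Y' → . Y] }):
  [Y' → . Y] has the dot before Y: add [Y → . ) D B], [Y → . B], [Y → . id]
  [Y → . B] has the dot before B: add [B → . )], [B → .], [B → . d B id]
No further items can be added.

I₀ = { [B → . )], [B → . d B id], [B → .], [Y → . ) D B], [Y → . B], [Y → . id], [Y' → . Y] }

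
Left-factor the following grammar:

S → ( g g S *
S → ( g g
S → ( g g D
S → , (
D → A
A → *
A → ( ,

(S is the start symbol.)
S → ( g g S'
S' → S *
S' → ε
S' → D
S → , (
D → A
A → *
A → ( ,

Left-factoring transforms A → αβ₁ | αβ₂ into A → αA' and A' → β₁ | β₂
(α is the longest common prefix among the alternatives). Repeat until
no nonterminal has two alternatives with a common prefix.

Round 1: S has alternatives sharing prefix '( g g'. Introduce S': S → ( g g S'
  Add: S' → S *
  Add: S' → ε
  Add: S' → D

No remaining common prefixes — done.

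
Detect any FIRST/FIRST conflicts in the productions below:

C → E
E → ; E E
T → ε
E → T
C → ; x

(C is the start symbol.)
Yes. C → E / C → ';' x on { ';' }

FIRST sets of the non-terminals at (or reachable through a nullable prefix from) the front of some alternative:
  FIRST(E) = { ';', ε }
  FIRST(T) = { ε }

Productions for C:
  C → E: FIRST = { ';', ε }
  C → ; x: FIRST = { ';' }
Productions for E:
  E → ; E E: FIRST = { ';' }
  E → T: FIRST = { ε }
T has only one production, so no FIRST/FIRST conflict is possible there.

Conflict for C: C → E and C → ; x
  Overlap: { ';' }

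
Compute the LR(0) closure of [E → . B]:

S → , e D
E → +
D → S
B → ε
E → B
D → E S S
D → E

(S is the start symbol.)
To compute CLOSURE, for each item [A → α.Bβ] where B is a non-terminal, add [B → .γ] for all productions B → γ; repeat for the newly added items until nothing changes.

Start with: [E → . B]
  [E → . B] has the dot before B: add [B → .]
No further items can be added.

CLOSURE = { [B → .], [E → . B] }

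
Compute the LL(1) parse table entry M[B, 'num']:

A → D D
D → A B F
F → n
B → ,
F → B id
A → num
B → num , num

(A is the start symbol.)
B → num , num

To find M[B, 'num'], we find productions for B where 'num' is in the predict set (PREDICT(N → α) = (FIRST(α) \ {ε}) ∪ (FOLLOW(N) if α ⇒* ε)).

B → ,: PREDICT = { ',' }
B → num , num: PREDICT = { 'num' }
  'num' is in predict set, so this production goes in M[B, 'num']

M[B, 'num'] = B → num , num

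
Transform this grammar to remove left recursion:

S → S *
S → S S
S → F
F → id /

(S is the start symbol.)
S → F S'
S' → * S'
S' → S S'
S' → ε
F → id /

S is directly left-recursive. The standard transformation for
  A → A α₁ | ... | A α_m | β₁ | ... | β_n
is
  A  → β₁ A' | ... | β_n A'
  A' → α₁ A' | ... | α_m A' | ε

S → F becomes S → F S'
S → S * becomes S' → * S'
S → S S becomes S' → S S'
Add S' → ε

Productions for other non-terminals are unchanged:
  F → id /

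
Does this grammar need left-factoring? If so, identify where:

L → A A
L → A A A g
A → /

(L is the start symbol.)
Left-factoring is needed when two productions for the same non-terminal
share a common prefix on the right-hand side.

Productions for L:
  L → A A
  L → A A A g

Found common prefix 'A A' in productions for L

Answer: Yes, L has productions with common prefix 'A A'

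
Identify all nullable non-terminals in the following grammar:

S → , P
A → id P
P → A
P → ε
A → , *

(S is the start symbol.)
{ 'P' }

ε-productions: P → ε
So P is immediately nullable.
No further non-terminal can be added: every production for the remaining non-terminals contains a terminal or a non-nullable non-terminal.
Nullable = { 'P' }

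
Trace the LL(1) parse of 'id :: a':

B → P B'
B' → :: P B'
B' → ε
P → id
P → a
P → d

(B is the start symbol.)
LL(1) parsing maintains a stack (initially the start symbol over $) and the input. At each step: if the stack top is a terminal, match it against the current input token; if it is a non-terminal N, replace it with the RHS of M[N, lookahead] (the unique production whose predict set contains the lookahead).

Stack is shown with the top on the left.

Stack      Input      Action
----------------------------
B $        id :: a $  output B → P B'
P B' $     id :: a $  output P → id
id B' $    id :: a $  match 'id'
B' $       :: a $     output B' → :: P B'
:: P B' $  :: a $     match '::'
P B' $     a $        output P → a
a B' $     a $        match 'a'
B' $       $          output B' → ε
$          $          accept

The string is accepted.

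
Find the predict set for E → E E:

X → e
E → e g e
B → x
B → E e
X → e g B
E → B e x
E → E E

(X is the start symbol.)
PREDICT(E → E E) = (FIRST(RHS) \ {ε}) ∪ (FOLLOW(E) if ε ∈ FIRST(RHS), i.e. RHS ⇒* ε)
FIRST(E) = { 'e', 'x' }
FIRST(E E) = { 'e', 'x' }
ε ∉ FIRST(E E), so FOLLOW(E) is not added.
PREDICT(E → E E) = { 'e', 'x' }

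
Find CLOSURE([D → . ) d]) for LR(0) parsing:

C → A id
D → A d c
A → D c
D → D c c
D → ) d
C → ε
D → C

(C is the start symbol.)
{ [D → . ) d] }

Start with: [D → . ) d]
The dot precedes the terminal ')', so nothing is added.

CLOSURE = { [D → . ) d] }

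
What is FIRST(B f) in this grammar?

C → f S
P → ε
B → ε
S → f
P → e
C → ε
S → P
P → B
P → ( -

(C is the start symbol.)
FIRST sets of the non-terminals involved (from the grammar, by fixed-point iteration):
  FIRST(B) = { ε }

To compute FIRST(B f), process the symbols left to right:
Symbol B is a non-terminal. Add FIRST(B) \ {ε} = { }
B is nullable (ε ∈ FIRST(B)), continue to the next symbol.
Symbol f is a terminal. Add 'f' and stop.
FIRST(B f) = { 'f' }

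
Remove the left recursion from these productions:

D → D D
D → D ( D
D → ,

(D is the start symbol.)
D is directly left-recursive. The standard transformation for
  A → A α₁ | ... | A α_m | β₁ | ... | β_n
is
  A  → β₁ A' | ... | β_n A'
  A' → α₁ A' | ... | α_m A' | ε

D → , becomes D → , D'
D → D D becomes D' → D D'
D → D ( D becomes D' → ( D D'
Add D' → ε

Resulting grammar:
D → , D'
D' → D D'
D' → ( D D'
D' → ε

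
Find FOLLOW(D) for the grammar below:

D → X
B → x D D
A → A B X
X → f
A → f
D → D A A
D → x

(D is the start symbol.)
D is the start symbol, so $ ∈ FOLLOW(D).
In B → x D D: D is followed by D, add FIRST(D) \ {ε} = { 'f', 'x' }
In B → x D D: D is at the end, add FOLLOW(B)
In D → D A A: D is followed by A A, add FIRST(A A) \ {ε} = { 'f' }

The FOLLOW sets referred to above (computed the same way, to a fixed point):
  FOLLOW(B) = { 'f' }

Taking the union: FOLLOW(D) = { $, 'f', 'x' }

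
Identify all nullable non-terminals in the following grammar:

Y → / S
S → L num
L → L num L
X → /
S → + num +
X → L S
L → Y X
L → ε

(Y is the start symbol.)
A non-terminal is nullable if it can derive ε (the empty string): either it has an ε-production, or it has a production whose right-hand side consists entirely of nullable non-terminals.

ε-productions: L → ε
So L is immediately nullable.
No further non-terminal can be added: every production for the remaining non-terminals contains a terminal or a non-nullable non-terminal.
Nullable = { 'L' }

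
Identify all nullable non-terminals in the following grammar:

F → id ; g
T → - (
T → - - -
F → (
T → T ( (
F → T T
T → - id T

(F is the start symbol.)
There are no ε-productions, so no non-terminal can derive ε.
No non-terminals are nullable.

Answer: None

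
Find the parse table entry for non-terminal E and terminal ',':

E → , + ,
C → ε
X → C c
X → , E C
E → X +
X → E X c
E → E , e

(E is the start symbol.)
To find M[E, ','], we find productions for E where ',' is in the predict set (PREDICT(N → α) = (FIRST(α) \ {ε}) ∪ (FOLLOW(N) if α ⇒* ε)).

Relevant sets:
  FIRST(X) = { ',', 'c' }
  FIRST(E) = { ',', 'c' }

E → , + ,: PREDICT = { ',' }
  ',' is in predict set, so this production goes in M[E, ',']
E → X +: PREDICT = { ',', 'c' }
  ',' is in predict set, so this production goes in M[E, ',']
E → E , e: PREDICT = { ',', 'c' }
  ',' is in predict set, so this production goes in M[E, ',']

M[E, ','] = E → , + ,, E → X +, E → E , e  (a multiply-defined cell — the grammar is not LL(1))

Answer: E → , + ,, E → X +, E → E , e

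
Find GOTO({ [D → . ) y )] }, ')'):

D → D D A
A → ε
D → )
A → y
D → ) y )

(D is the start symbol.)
{ [D → ) . y )] }

GOTO(I, ')') = CLOSURE({ [A → αX.β] : [A → α.Xβ] ∈ I, X = ')' })

Items with dot before ')', with the dot advanced:
  [D → . ) y )] → [D → ) . y )]
Closure adds nothing (no advanced item has the dot before a non-terminal).

GOTO = { [D → ) . y )] }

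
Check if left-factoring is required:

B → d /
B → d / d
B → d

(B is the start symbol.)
Yes, B has productions with common prefix 'd'

Left-factoring is needed when two productions for the same non-terminal
share a common prefix on the right-hand side.

Productions for B:
  B → d /
  B → d / d
  B → d

Found common prefix 'd' in productions for B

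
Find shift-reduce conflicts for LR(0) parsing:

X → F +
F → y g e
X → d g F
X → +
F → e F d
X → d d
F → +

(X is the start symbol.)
No shift-reduce conflicts

Augment with X' → X and build the canonical LR(0) collection (I0 = CLOSURE({[X' → . X]}), then GOTO on every symbol after a dot until no new states appear). It has 16 states:
  I0: { [F → . +], [F → . e F d], [F → . y g e], [X → . +], [X → . F +], [X → . d d], [X → . d g F], [X' → . X] }  — shift
  I1: { [F → + .], [X → + .] }  — 2 reduces
  I2: { [X → F . +] }  — shift
  I3: { [X' → X .] }  — accept
  I4: { [X → d . d], [X → d . g F] }  — shift
  I5: { [F → . +], [F → . e F d], [F → . y g e], [F → e . F d] }  — shift
  I6: { [F → y . g e] }  — shift
  I7: { [F → y g . e] }  — shift
  I8: { [F → y g e .] }  — reduce
  I9: { [F → + .] }  — reduce
  I10: { [F → e F . d] }  — shift
  I11: { [F → e F d .] }  — reduce
  I12: { [X → d d .] }  — reduce
  I13: { [F → . +], [F → . e F d], [F → . y g e], [X → d g . F] }  — shift
  I14: { [X → d g F .] }  — reduce
  I15: { [X → F + .] }  — reduce

No state contains both a complete item and a shift item.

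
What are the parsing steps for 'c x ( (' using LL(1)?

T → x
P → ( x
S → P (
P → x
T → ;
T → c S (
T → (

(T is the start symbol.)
LL(1) parsing maintains a stack (initially the start symbol over $) and the input. At each step: if the stack top is a terminal, match it against the current input token; if it is a non-terminal N, replace it with the RHS of M[N, lookahead] (the unique production whose predict set contains the lookahead).

Stack is shown with the top on the left.

Stack    Input      Action
--------------------------
T $      c x ( ( $  output T → c S (
c S ( $  c x ( ( $  match 'c'
S ( $    x ( ( $    output S → P (
P ( ( $  x ( ( $    output P → x
x ( ( $  x ( ( $    match 'x'
( ( $    ( ( $      match '('
( $      ( $        match '('
$        $          accept

The string is accepted.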